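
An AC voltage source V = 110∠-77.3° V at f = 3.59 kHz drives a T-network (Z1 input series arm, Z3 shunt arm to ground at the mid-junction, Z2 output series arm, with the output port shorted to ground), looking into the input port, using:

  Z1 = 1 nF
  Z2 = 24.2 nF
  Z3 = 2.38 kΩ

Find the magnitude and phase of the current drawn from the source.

Step 1 — Angular frequency: ω = 2π·f = 2π·3590 = 2.256e+04 rad/s.
Step 2 — Component impedances:
  Z1: Z = 1/(jωC) = -j/(ω·C) = 0 - j4.433e+04 Ω
  Z2: Z = 1/(jωC) = -j/(ω·C) = 0 - j1832 Ω
  Z3: Z = R = 2380 Ω
Step 3 — With the output port shorted to ground, the output series arm Z2 runs from the junction to ground; the shunt arm Z3 also runs from the junction to ground. They appear in parallel: Z3 || Z2 = 885.5 - j1150 Ω.
Step 4 — Series with input arm Z1: Z_in = Z1 + (Z3 || Z2) = 885.5 - j4.548e+04 Ω = 4.549e+04∠-88.9° Ω.
Step 5 — Source phasor: V = 110∠-77.3° V = 24.18 - j107.3 V.
Step 6 — Ohm's law: I = V / Z_total = (24.18 - j107.3) / (885.5 - j4.548e+04) = 0.002369 + j0.0004856 A.
Step 7 — Convert to polar: |I| = 0.002418 A, ∠I = 11.6°.

I = 0.002418∠11.6° A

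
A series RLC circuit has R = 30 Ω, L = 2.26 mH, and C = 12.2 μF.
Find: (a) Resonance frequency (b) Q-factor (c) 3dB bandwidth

Step 1 — Resonance: ω₀ = 1/√(LC) = 1/√(0.00226·1.22e-05) = 6022 rad/s.
Step 2 — f₀ = ω₀/(2π) = 958.5 Hz.
Step 3 — Series Q: Q = ω₀L/R = 6022·0.00226/30 = 0.4537.
Step 4 — Bandwidth: Δω = ω₀/Q = 1.327e+04 rad/s; BW = Δω/(2π) = 2113 Hz.

(a) f₀ = 958.5 Hz  (b) Q = 0.4537  (c) BW = 2113 Hz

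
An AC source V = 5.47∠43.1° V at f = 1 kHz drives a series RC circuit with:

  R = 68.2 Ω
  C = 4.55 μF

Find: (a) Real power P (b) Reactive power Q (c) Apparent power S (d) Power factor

Step 1 — Angular frequency: ω = 2π·f = 2π·1000 = 6283 rad/s.
Step 2 — Component impedances:
  R: Z = R = 68.2 Ω
  C: Z = 1/(jωC) = -j/(ω·C) = 0 - j34.98 Ω
Step 3 — Series combination: Z_total = R + C = 68.2 - j34.98 Ω = 76.65∠-27.2° Ω.
Step 4 — Source phasor: V = 5.47∠43.1° V = 3.994 + j3.738 V.
Step 5 — Current: I = V / Z = 0.02411 + j0.06717 A = 0.07137∠70.3° A.
Step 6 — Complex power: S = V·I* = 0.3474 - j0.1782 VA.
Step 7 — Real power: P = Re(S) = 0.3474 W.
Step 8 — Reactive power: Q = Im(S) = -0.1782 VAR.
Step 9 — Apparent power: |S| = 0.3904 VA.
Step 10 — Power factor: PF = P/|S| = 0.8898 (leading).

(a) P = 0.3474 W  (b) Q = -0.1782 VAR  (c) S = 0.3904 VA  (d) PF = 0.8898 (leading)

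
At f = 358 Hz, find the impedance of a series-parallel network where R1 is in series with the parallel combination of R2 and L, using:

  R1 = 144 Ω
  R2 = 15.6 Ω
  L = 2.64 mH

Step 1 — Angular frequency: ω = 2π·f = 2π·358 = 2249 rad/s.
Step 2 — Component impedances:
  R1: Z = R = 144 Ω
  R2: Z = R = 15.6 Ω
  L: Z = jωL = j·2249·0.00264 = 0 + j5.938 Ω
Step 3 — Parallel branch: R2 || L = 1/(1/R2 + 1/L) = 1.974 + j5.187 Ω.
Step 4 — Series with R1: Z_total = R1 + (R2 || L) = 146 + j5.187 Ω = 146.1∠2.0° Ω.

Z = 146 + j5.187 Ω = 146.1∠2.0° Ω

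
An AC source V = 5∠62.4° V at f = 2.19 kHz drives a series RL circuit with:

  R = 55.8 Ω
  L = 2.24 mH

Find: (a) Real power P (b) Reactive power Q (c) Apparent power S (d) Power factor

Step 1 — Angular frequency: ω = 2π·f = 2π·2190 = 1.376e+04 rad/s.
Step 2 — Component impedances:
  R: Z = R = 55.8 Ω
  L: Z = jωL = j·1.376e+04·0.00224 = 0 + j30.82 Ω
Step 3 — Series combination: Z_total = R + L = 55.8 + j30.82 Ω = 63.75∠28.9° Ω.
Step 4 — Source phasor: V = 5∠62.4° V = 2.316 + j4.431 V.
Step 5 — Current: I = V / Z = 0.06542 + j0.04327 A = 0.07844∠33.5° A.
Step 6 — Complex power: S = V·I* = 0.3433 + j0.1896 VA.
Step 7 — Real power: P = Re(S) = 0.3433 W.
Step 8 — Reactive power: Q = Im(S) = 0.1896 VAR.
Step 9 — Apparent power: |S| = 0.3922 VA.
Step 10 — Power factor: PF = P/|S| = 0.8753 (lagging).

(a) P = 0.3433 W  (b) Q = 0.1896 VAR  (c) S = 0.3922 VA  (d) PF = 0.8753 (lagging)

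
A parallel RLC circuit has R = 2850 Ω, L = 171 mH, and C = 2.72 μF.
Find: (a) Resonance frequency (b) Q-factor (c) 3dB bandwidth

Step 1 — Resonance: ω₀ = 1/√(LC) = 1/√(0.171·2.72e-06) = 1466 rad/s.
Step 2 — f₀ = ω₀/(2π) = 233.4 Hz.
Step 3 — Parallel Q: Q = R/(ω₀L) = 2850/(1466·0.171) = 11.37.
Step 4 — Bandwidth: Δω = ω₀/Q = 129 rad/s; BW = Δω/(2π) = 20.53 Hz.

(a) f₀ = 233.4 Hz  (b) Q = 11.37  (c) BW = 20.53 Hz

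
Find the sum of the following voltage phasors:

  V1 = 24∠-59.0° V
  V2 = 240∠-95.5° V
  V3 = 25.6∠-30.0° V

Step 1 — Convert each phasor to rectangular form:
  V1 = 24·(cos(-59.0°) + j·sin(-59.0°)) = 12.36 - j20.57 V
  V2 = 240·(cos(-95.5°) + j·sin(-95.5°)) = -23 - j238.9 V
  V3 = 25.6·(cos(-30.0°) + j·sin(-30.0°)) = 22.17 - j12.8 V
Step 2 — Sum components: V_total = 11.53 - j272.3 V.
Step 3 — Convert to polar: |V_total| = 272.5 V, ∠V_total = -87.6°.

V_total = 272.5∠-87.6° V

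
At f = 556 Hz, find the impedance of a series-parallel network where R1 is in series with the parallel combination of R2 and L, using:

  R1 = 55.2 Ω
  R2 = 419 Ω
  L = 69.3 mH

Step 1 — Angular frequency: ω = 2π·f = 2π·556 = 3493 rad/s.
Step 2 — Component impedances:
  R1: Z = R = 55.2 Ω
  R2: Z = R = 419 Ω
  L: Z = jωL = j·3493·0.0693 = 0 + j242.1 Ω
Step 3 — Parallel branch: R2 || L = 1/(1/R2 + 1/L) = 104.9 + j181.5 Ω.
Step 4 — Series with R1: Z_total = R1 + (R2 || L) = 160.1 + j181.5 Ω = 242∠48.6° Ω.

Z = 160.1 + j181.5 Ω = 242∠48.6° Ω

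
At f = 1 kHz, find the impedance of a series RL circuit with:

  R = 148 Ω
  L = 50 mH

Step 1 — Angular frequency: ω = 2π·f = 2π·1000 = 6283 rad/s.
Step 2 — Component impedances:
  R: Z = R = 148 Ω
  L: Z = jωL = j·6283·0.05 = 0 + j314.2 Ω
Step 3 — Series combination: Z_total = R + L = 148 + j314.2 Ω = 347.3∠64.8° Ω.

Z = 148 + j314.2 Ω = 347.3∠64.8° Ω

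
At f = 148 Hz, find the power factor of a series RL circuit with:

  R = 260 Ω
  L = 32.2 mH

Step 1 — Angular frequency: ω = 2π·f = 2π·148 = 929.9 rad/s.
Step 2 — Component impedances:
  R: Z = R = 260 Ω
  L: Z = jωL = j·929.9·0.0322 = 0 + j29.94 Ω
Step 3 — Series combination: Z_total = R + L = 260 + j29.94 Ω = 261.7∠6.6° Ω.
Step 4 — Power factor: PF = cos(φ) = Re(Z)/|Z| = 260/261.72 = 0.9934.
Step 5 — Type: Im(Z) = 29.94 ⇒ lagging (phase φ = 6.6°).

PF = 0.9934 (lagging, φ = 6.6°)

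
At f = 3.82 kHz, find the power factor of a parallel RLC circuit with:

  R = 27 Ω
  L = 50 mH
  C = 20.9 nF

Step 1 — Angular frequency: ω = 2π·f = 2π·3820 = 2.4e+04 rad/s.
Step 2 — Component impedances:
  R: Z = R = 27 Ω
  L: Z = jωL = j·2.4e+04·0.05 = 0 + j1200 Ω
  C: Z = 1/(jωC) = -j/(ω·C) = 0 - j1993 Ω
Step 3 — Parallel combination: 1/Z_total = 1/R + 1/L + 1/C; Z_total = 27 + j0.2417 Ω = 27∠0.5° Ω.
Step 4 — Power factor: PF = cos(φ) = Re(Z)/|Z| = 27/27 = 1.
Step 5 — Type: Im(Z) = 0.2417 ⇒ lagging (phase φ = 0.5°).

PF = 1 (lagging, φ = 0.5°)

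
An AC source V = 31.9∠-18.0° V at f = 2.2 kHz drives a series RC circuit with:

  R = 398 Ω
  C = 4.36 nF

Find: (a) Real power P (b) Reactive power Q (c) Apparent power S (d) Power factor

Step 1 — Angular frequency: ω = 2π·f = 2π·2200 = 1.382e+04 rad/s.
Step 2 — Component impedances:
  R: Z = R = 398 Ω
  C: Z = 1/(jωC) = -j/(ω·C) = 0 - j1.659e+04 Ω
Step 3 — Series combination: Z_total = R + C = 398 - j1.659e+04 Ω = 1.66e+04∠-88.6° Ω.
Step 4 — Source phasor: V = 31.9∠-18.0° V = 30.34 - j9.858 V.
Step 5 — Current: I = V / Z = 0.0006376 + j0.001813 A = 0.001922∠70.6° A.
Step 6 — Complex power: S = V·I* = 0.00147 - j0.06129 VA.
Step 7 — Real power: P = Re(S) = 0.00147 W.
Step 8 — Reactive power: Q = Im(S) = -0.06129 VAR.
Step 9 — Apparent power: |S| = 0.06131 VA.
Step 10 — Power factor: PF = P/|S| = 0.02398 (leading).

(a) P = 0.00147 W  (b) Q = -0.06129 VAR  (c) S = 0.06131 VA  (d) PF = 0.02398 (leading)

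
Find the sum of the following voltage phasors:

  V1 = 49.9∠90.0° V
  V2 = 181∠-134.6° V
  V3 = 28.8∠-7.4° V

Step 1 — Convert each phasor to rectangular form:
  V1 = 49.9·(cos(90.0°) + j·sin(90.0°)) = 0 + j49.9 V
  V2 = 181·(cos(-134.6°) + j·sin(-134.6°)) = -127.1 - j128.9 V
  V3 = 28.8·(cos(-7.4°) + j·sin(-7.4°)) = 28.56 - j3.709 V
Step 2 — Sum components: V_total = -98.53 - j82.69 V.
Step 3 — Convert to polar: |V_total| = 128.6 V, ∠V_total = -140.0°.

V_total = 128.6∠-140.0° V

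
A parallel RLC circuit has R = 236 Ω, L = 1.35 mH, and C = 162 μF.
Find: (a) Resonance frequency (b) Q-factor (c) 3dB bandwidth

Step 1 — Resonance: ω₀ = 1/√(LC) = 1/√(0.00135·0.000162) = 2138 rad/s.
Step 2 — f₀ = ω₀/(2π) = 340.3 Hz.
Step 3 — Parallel Q: Q = R/(ω₀L) = 236/(2138·0.00135) = 81.75.
Step 4 — Bandwidth: Δω = ω₀/Q = 26.16 rad/s; BW = Δω/(2π) = 4.163 Hz.

(a) f₀ = 340.3 Hz  (b) Q = 81.75  (c) BW = 4.163 Hz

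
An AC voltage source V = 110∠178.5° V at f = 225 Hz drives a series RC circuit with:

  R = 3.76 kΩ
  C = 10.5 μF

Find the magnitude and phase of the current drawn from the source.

Step 1 — Angular frequency: ω = 2π·f = 2π·225 = 1414 rad/s.
Step 2 — Component impedances:
  R: Z = R = 3760 Ω
  C: Z = 1/(jωC) = -j/(ω·C) = 0 - j67.37 Ω
Step 3 — Series combination: Z_total = R + C = 3760 - j67.37 Ω = 3761∠-1.0° Ω.
Step 4 — Source phasor: V = 110∠178.5° V = -110 + j2.879 V.
Step 5 — Ohm's law: I = V / Z_total = (-110 + j2.879) / (3760 - j67.37) = -0.02925 + j0.0002418 A.
Step 6 — Convert to polar: |I| = 0.02925 A, ∠I = 179.5°.

I = 0.02925∠179.5° A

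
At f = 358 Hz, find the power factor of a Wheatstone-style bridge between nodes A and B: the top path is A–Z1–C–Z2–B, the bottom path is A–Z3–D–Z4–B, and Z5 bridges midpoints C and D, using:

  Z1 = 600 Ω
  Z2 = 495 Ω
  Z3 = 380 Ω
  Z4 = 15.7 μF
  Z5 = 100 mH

Step 1 — Angular frequency: ω = 2π·f = 2π·358 = 2249 rad/s.
Step 2 — Component impedances:
  Z1: Z = R = 600 Ω
  Z2: Z = R = 495 Ω
  Z3: Z = R = 380 Ω
  Z4: Z = 1/(jωC) = -j/(ω·C) = 0 - j28.32 Ω
  Z5: Z = jωL = j·2249·0.1 = 0 + j224.9 Ω
Step 3 — Bridge requires nodal analysis (the Z5 bridge couples midpoints C and D, so the two paths cannot be reduced to a simple series/parallel combination). Setting node B to ground and injecting 1 A at node A, the 3-node admittance system at A, C, D solves to V_A = Z_AB = 243.2 - j1.071 Ω = 243.2∠-0.3° Ω.
Step 4 — Power factor: PF = cos(φ) = Re(Z)/|Z| = 243.2/243.2 = 1.
Step 5 — Type: Im(Z) = -1.071 ⇒ leading (phase φ = -0.3°).

PF = 1 (leading, φ = -0.3°)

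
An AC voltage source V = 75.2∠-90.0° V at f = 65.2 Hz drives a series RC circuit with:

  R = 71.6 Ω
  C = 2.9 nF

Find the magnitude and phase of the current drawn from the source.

Step 1 — Angular frequency: ω = 2π·f = 2π·65.2 = 409.7 rad/s.
Step 2 — Component impedances:
  R: Z = R = 71.6 Ω
  C: Z = 1/(jωC) = -j/(ω·C) = 0 - j8.417e+05 Ω
Step 3 — Series combination: Z_total = R + C = 71.6 - j8.417e+05 Ω = 8.417e+05∠-90.0° Ω.
Step 4 — Source phasor: V = 75.2∠-90.0° V = 0 - j75.2 V.
Step 5 — Ohm's law: I = V / Z_total = (0 - j75.2) / (71.6 - j8.417e+05) = 8.934e-05 - j7.599e-09 A.
Step 6 — Convert to polar: |I| = 8.934e-05 A, ∠I = -0.0°.

I = 8.934e-05∠-0.0° A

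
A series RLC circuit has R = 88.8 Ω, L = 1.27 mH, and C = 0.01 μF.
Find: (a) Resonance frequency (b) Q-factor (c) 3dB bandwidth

Step 1 — Resonance condition Im(Z)=0 gives ω₀ = 1/√(LC).
Step 2 — ω₀ = 1/√(0.00127·1e-08) = 2.806e+05 rad/s.
Step 3 — f₀ = ω₀/(2π) = 4.466e+04 Hz.
Step 4 — Series Q: Q = ω₀L/R = 2.806e+05·0.00127/88.8 = 4.013.
Step 5 — 3dB bandwidth: Δω = ω₀/Q = 6.992e+04 rad/s; BW = Δω/(2π) = 1.113e+04 Hz.

(a) f₀ = 4.466e+04 Hz  (b) Q = 4.013  (c) BW = 1.113e+04 Hz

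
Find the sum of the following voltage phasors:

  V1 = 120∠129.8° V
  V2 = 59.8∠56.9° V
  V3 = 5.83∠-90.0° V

Step 1 — Convert each phasor to rectangular form:
  V1 = 120·(cos(129.8°) + j·sin(129.8°)) = -76.81 + j92.19 V
  V2 = 59.8·(cos(56.9°) + j·sin(56.9°)) = 32.66 + j50.1 V
  V3 = 5.83·(cos(-90.0°) + j·sin(-90.0°)) = 0 - j5.83 V
Step 2 — Sum components: V_total = -44.16 + j136.5 V.
Step 3 — Convert to polar: |V_total| = 143.4 V, ∠V_total = 107.9°.

V_total = 143.4∠107.9° V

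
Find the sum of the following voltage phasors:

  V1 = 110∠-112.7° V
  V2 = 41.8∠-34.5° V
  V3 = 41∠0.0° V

Step 1 — Convert each phasor to rectangular form:
  V1 = 110·(cos(-112.7°) + j·sin(-112.7°)) = -42.45 - j101.5 V
  V2 = 41.8·(cos(-34.5°) + j·sin(-34.5°)) = 34.45 - j23.68 V
  V3 = 41·(cos(0.0°) + j·sin(0.0°)) = 41 V
Step 2 — Sum components: V_total = 33 - j125.2 V.
Step 3 — Convert to polar: |V_total| = 129.4 V, ∠V_total = -75.2°.

V_total = 129.4∠-75.2° V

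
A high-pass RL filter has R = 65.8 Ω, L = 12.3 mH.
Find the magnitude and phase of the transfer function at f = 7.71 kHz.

Step 1 — Angular frequency: ω = 2π·7710 = 4.844e+04 rad/s.
Step 2 — Transfer function: H(jω) = jωL/(R + jωL).
Step 3 — Numerator jωL = j·595.9; denominator R + jωL = 65.8 + j595.9.
Step 4 — H = 0.988 + j0.1091.
Step 5 — Magnitude: |H| = 0.994 (-0.1 dB); phase: φ = 6.3°.

|H| = 0.994 (-0.1 dB), φ = 6.3°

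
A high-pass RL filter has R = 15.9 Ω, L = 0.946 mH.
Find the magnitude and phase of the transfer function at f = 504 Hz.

Step 1 — Angular frequency: ω = 2π·504 = 3167 rad/s.
Step 2 — Transfer function: H(jω) = jωL/(R + jωL).
Step 3 — Numerator jωL = j·2.996; denominator R + jωL = 15.9 + j2.996.
Step 4 — H = 0.03428 + j0.182.
Step 5 — Magnitude: |H| = 0.1852 (-14.6 dB); phase: φ = 79.3°.

|H| = 0.1852 (-14.6 dB), φ = 79.3°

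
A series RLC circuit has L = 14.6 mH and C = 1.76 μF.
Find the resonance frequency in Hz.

Step 1 — Resonance condition Im(Z)=0 gives ω₀ = 1/√(LC).
Step 2 — ω₀ = 1/√(0.0146·1.76e-06) = 6238 rad/s.
Step 3 — f₀ = ω₀/(2π) = 992.9 Hz.

f₀ = 992.9 Hz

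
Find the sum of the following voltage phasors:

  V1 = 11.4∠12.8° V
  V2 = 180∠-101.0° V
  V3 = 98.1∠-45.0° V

Step 1 — Convert each phasor to rectangular form:
  V1 = 11.4·(cos(12.8°) + j·sin(12.8°)) = 11.12 + j2.526 V
  V2 = 180·(cos(-101.0°) + j·sin(-101.0°)) = -34.35 - j176.7 V
  V3 = 98.1·(cos(-45.0°) + j·sin(-45.0°)) = 69.37 - j69.37 V
Step 2 — Sum components: V_total = 46.14 - j243.5 V.
Step 3 — Convert to polar: |V_total| = 247.9 V, ∠V_total = -79.3°.

V_total = 247.9∠-79.3° V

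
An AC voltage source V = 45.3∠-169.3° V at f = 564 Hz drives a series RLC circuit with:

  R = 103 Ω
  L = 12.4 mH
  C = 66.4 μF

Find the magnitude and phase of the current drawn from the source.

Step 1 — Angular frequency: ω = 2π·f = 2π·564 = 3544 rad/s.
Step 2 — Component impedances:
  R: Z = R = 103 Ω
  L: Z = jωL = j·3544·0.0124 = 0 + j43.94 Ω
  C: Z = 1/(jωC) = -j/(ω·C) = 0 - j4.25 Ω
Step 3 — Series combination: Z_total = R + L + C = 103 + j39.69 Ω = 110.4∠21.1° Ω.
Step 4 — Source phasor: V = 45.3∠-169.3° V = -44.51 - j8.411 V.
Step 5 — Ohm's law: I = V / Z_total = (-44.51 - j8.411) / (103 + j39.69) = -0.4037 + j0.0739 A.
Step 6 — Convert to polar: |I| = 0.4104 A, ∠I = 169.6°.

I = 0.4104∠169.6° A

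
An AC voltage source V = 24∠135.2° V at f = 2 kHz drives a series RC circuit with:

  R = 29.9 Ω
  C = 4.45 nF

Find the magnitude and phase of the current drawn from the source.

Step 1 — Angular frequency: ω = 2π·f = 2π·2000 = 1.257e+04 rad/s.
Step 2 — Component impedances:
  R: Z = R = 29.9 Ω
  C: Z = 1/(jωC) = -j/(ω·C) = 0 - j1.788e+04 Ω
Step 3 — Series combination: Z_total = R + C = 29.9 - j1.788e+04 Ω = 1.788e+04∠-89.9° Ω.
Step 4 — Source phasor: V = 24∠135.2° V = -17.03 + j16.91 V.
Step 5 — Ohm's law: I = V / Z_total = (-17.03 + j16.91) / (29.9 - j1.788e+04) = -0.0009473 - j0.0009507 A.
Step 6 — Convert to polar: |I| = 0.001342 A, ∠I = -134.9°.

I = 0.001342∠-134.9° A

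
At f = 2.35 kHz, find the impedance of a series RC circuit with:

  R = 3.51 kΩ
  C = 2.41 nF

Step 1 — Angular frequency: ω = 2π·f = 2π·2350 = 1.477e+04 rad/s.
Step 2 — Component impedances:
  R: Z = R = 3510 Ω
  C: Z = 1/(jωC) = -j/(ω·C) = 0 - j2.81e+04 Ω
Step 3 — Series combination: Z_total = R + C = 3510 - j2.81e+04 Ω = 2.832e+04∠-82.9° Ω.

Z = 3510 - j2.81e+04 Ω = 2.832e+04∠-82.9° Ω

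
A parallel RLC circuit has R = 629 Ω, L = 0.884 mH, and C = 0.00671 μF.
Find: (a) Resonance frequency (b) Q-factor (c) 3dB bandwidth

Step 1 — Resonance: ω₀ = 1/√(LC) = 1/√(0.000884·6.71e-09) = 4.106e+05 rad/s.
Step 2 — f₀ = ω₀/(2π) = 6.535e+04 Hz.
Step 3 — Parallel Q: Q = R/(ω₀L) = 629/(4.106e+05·0.000884) = 1.733.
Step 4 — Bandwidth: Δω = ω₀/Q = 2.369e+05 rad/s; BW = Δω/(2π) = 3.771e+04 Hz.

(a) f₀ = 6.535e+04 Hz  (b) Q = 1.733  (c) BW = 3.771e+04 Hz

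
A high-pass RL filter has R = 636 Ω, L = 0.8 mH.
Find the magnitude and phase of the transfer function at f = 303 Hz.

Step 1 — Angular frequency: ω = 2π·303 = 1904 rad/s.
Step 2 — Transfer function: H(jω) = jωL/(R + jωL).
Step 3 — Numerator jωL = j·1.523; denominator R + jωL = 636 + j1.523.
Step 4 — H = 5.735e-06 + j0.002395.
Step 5 — Magnitude: |H| = 0.002395 (-52.4 dB); phase: φ = 89.9°.

|H| = 0.002395 (-52.4 dB), φ = 89.9°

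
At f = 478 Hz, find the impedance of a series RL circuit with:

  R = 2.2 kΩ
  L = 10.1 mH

Step 1 — Angular frequency: ω = 2π·f = 2π·478 = 3003 rad/s.
Step 2 — Component impedances:
  R: Z = R = 2200 Ω
  L: Z = jωL = j·3003·0.0101 = 0 + j30.33 Ω
Step 3 — Series combination: Z_total = R + L = 2200 + j30.33 Ω = 2200∠0.8° Ω.

Z = 2200 + j30.33 Ω = 2200∠0.8° Ω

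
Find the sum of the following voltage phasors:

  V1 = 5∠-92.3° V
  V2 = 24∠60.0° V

Step 1 — Convert each phasor to rectangular form:
  V1 = 5·(cos(-92.3°) + j·sin(-92.3°)) = -0.2007 - j4.996 V
  V2 = 24·(cos(60.0°) + j·sin(60.0°)) = 12 + j20.78 V
Step 2 — Sum components: V_total = 11.8 + j15.79 V.
Step 3 — Convert to polar: |V_total| = 19.71 V, ∠V_total = 53.2°.

V_total = 19.71∠53.2° V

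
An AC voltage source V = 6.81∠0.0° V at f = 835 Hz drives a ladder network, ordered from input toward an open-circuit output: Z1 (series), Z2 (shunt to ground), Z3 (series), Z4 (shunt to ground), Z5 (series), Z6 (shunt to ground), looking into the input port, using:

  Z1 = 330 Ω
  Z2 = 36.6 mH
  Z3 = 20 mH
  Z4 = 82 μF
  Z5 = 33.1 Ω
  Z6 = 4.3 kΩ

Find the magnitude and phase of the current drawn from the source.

Step 1 — Angular frequency: ω = 2π·f = 2π·835 = 5246 rad/s.
Step 2 — Component impedances:
  Z1: Z = R = 330 Ω
  Z2: Z = jωL = j·5246·0.0366 = 0 + j192 Ω
  Z3: Z = jωL = j·5246·0.02 = 0 + j104.9 Ω
  Z4: Z = 1/(jωC) = -j/(ω·C) = 0 - j2.324 Ω
  Z5: Z = R = 33.1 Ω
  Z6: Z = R = 4300 Ω
Step 3 — Ladder network (open output): work backward from the far end, alternating series and parallel combinations. Z_in = 330 + j66.87 Ω = 336.7∠11.5° Ω.
Step 4 — Source phasor: V = 6.81∠0.0° V = 6.81 V.
Step 5 — Ohm's law: I = V / Z_total = (6.81) / (330 + j66.87) = 0.01982 - j0.004017 A.
Step 6 — Convert to polar: |I| = 0.02023 A, ∠I = -11.5°.

I = 0.02023∠-11.5° A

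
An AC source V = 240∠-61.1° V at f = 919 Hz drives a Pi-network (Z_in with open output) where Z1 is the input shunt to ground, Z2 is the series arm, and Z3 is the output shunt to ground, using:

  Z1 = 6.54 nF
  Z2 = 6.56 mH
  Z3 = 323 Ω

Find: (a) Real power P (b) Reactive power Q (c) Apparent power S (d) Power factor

Step 1 — Angular frequency: ω = 2π·f = 2π·919 = 5774 rad/s.
Step 2 — Component impedances:
  Z1: Z = 1/(jωC) = -j/(ω·C) = 0 - j2.648e+04 Ω
  Z2: Z = jωL = j·5774·0.00656 = 0 + j37.88 Ω
  Z3: Z = R = 323 Ω
Step 3 — With open output, the series arm Z2 and the output shunt Z3 appear in series to ground: Z2 + Z3 = 323 + j37.88 Ω.
Step 4 — Parallel with input shunt Z1: Z_in = Z1 || (Z2 + Z3) = 323.9 + j33.98 Ω = 325.7∠6.0° Ω.
Step 5 — Source phasor: V = 240∠-61.1° V = 116 - j210.1 V.
Step 6 — Current: I = V / Z = 0.2869 - j0.6788 A = 0.737∠-67.1° A.
Step 7 — Complex power: S = V·I* = 175.9 + j18.45 VA.
Step 8 — Real power: P = Re(S) = 175.9 W.
Step 9 — Reactive power: Q = Im(S) = 18.45 VAR.
Step 10 — Apparent power: |S| = 176.9 VA.
Step 11 — Power factor: PF = P/|S| = 0.9945 (lagging).

(a) P = 175.9 W  (b) Q = 18.45 VAR  (c) S = 176.9 VA  (d) PF = 0.9945 (lagging)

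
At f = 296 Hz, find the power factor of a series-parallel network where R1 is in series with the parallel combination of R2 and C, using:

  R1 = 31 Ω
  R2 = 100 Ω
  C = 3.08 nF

Step 1 — Angular frequency: ω = 2π·f = 2π·296 = 1860 rad/s.
Step 2 — Component impedances:
  R1: Z = R = 31 Ω
  R2: Z = R = 100 Ω
  C: Z = 1/(jωC) = -j/(ω·C) = 0 - j1.746e+05 Ω
Step 3 — Parallel branch: R2 || C = 1/(1/R2 + 1/C) = 100 - j0.05728 Ω.
Step 4 — Series with R1: Z_total = R1 + (R2 || C) = 131 - j0.05728 Ω = 131∠-0.0° Ω.
Step 5 — Power factor: PF = cos(φ) = Re(Z)/|Z| = 131/131 = 1.
Step 6 — Type: Im(Z) = -0.05728 ⇒ leading (phase φ = -0.0°).

PF = 1 (leading, φ = -0.0°)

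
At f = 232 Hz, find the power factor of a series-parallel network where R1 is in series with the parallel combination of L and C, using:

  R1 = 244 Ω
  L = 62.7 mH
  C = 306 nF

Step 1 — Angular frequency: ω = 2π·f = 2π·232 = 1458 rad/s.
Step 2 — Component impedances:
  R1: Z = R = 244 Ω
  L: Z = jωL = j·1458·0.0627 = 0 + j91.4 Ω
  C: Z = 1/(jωC) = -j/(ω·C) = 0 - j2242 Ω
Step 3 — Parallel branch: L || C = 1/(1/L + 1/C) = 0 + j95.28 Ω.
Step 4 — Series with R1: Z_total = R1 + (L || C) = 244 + j95.28 Ω = 261.9∠21.3° Ω.
Step 5 — Power factor: PF = cos(φ) = Re(Z)/|Z| = 244/261.94 = 0.9315.
Step 6 — Type: Im(Z) = 95.28 ⇒ lagging (phase φ = 21.3°).

PF = 0.9315 (lagging, φ = 21.3°)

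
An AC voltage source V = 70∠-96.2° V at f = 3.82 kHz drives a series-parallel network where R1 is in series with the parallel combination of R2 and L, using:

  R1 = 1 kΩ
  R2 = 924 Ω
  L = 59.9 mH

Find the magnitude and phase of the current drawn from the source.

Step 1 — Angular frequency: ω = 2π·f = 2π·3820 = 2.4e+04 rad/s.
Step 2 — Component impedances:
  R1: Z = R = 1000 Ω
  R2: Z = R = 924 Ω
  L: Z = jωL = j·2.4e+04·0.0599 = 0 + j1438 Ω
Step 3 — Parallel branch: R2 || L = 1/(1/R2 + 1/L) = 653.9 + j420.3 Ω.
Step 4 — Series with R1: Z_total = R1 + (R2 || L) = 1654 + j420.3 Ω = 1706∠14.3° Ω.
Step 5 — Source phasor: V = 70∠-96.2° V = -7.56 - j69.59 V.
Step 6 — Ohm's law: I = V / Z_total = (-7.56 - j69.59) / (1654 + j420.3) = -0.01434 - j0.03843 A.
Step 7 — Convert to polar: |I| = 0.04102 A, ∠I = -110.5°.

I = 0.04102∠-110.5° A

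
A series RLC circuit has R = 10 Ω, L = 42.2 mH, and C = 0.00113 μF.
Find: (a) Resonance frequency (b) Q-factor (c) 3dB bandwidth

Step 1 — Resonance condition Im(Z)=0 gives ω₀ = 1/√(LC).
Step 2 — ω₀ = 1/√(0.0422·1.13e-09) = 1.448e+05 rad/s.
Step 3 — f₀ = ω₀/(2π) = 2.305e+04 Hz.
Step 4 — Series Q: Q = ω₀L/R = 1.448e+05·0.0422/10 = 611.1.
Step 5 — 3dB bandwidth: Δω = ω₀/Q = 237 rad/s; BW = Δω/(2π) = 37.71 Hz.

(a) f₀ = 2.305e+04 Hz  (b) Q = 611.1  (c) BW = 37.71 Hz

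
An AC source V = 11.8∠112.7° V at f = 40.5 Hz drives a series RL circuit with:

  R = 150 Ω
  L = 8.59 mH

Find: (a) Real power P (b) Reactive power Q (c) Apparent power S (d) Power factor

Step 1 — Angular frequency: ω = 2π·f = 2π·40.5 = 254.5 rad/s.
Step 2 — Component impedances:
  R: Z = R = 150 Ω
  L: Z = jωL = j·254.5·0.00859 = 0 + j2.186 Ω
Step 3 — Series combination: Z_total = R + L = 150 + j2.186 Ω = 150∠0.8° Ω.
Step 4 — Source phasor: V = 11.8∠112.7° V = -4.554 + j10.89 V.
Step 5 — Current: I = V / Z = -0.02929 + j0.073 A = 0.07866∠111.9° A.
Step 6 — Complex power: S = V·I* = 0.9281 + j0.01352 VA.
Step 7 — Real power: P = Re(S) = 0.9281 W.
Step 8 — Reactive power: Q = Im(S) = 0.01352 VAR.
Step 9 — Apparent power: |S| = 0.9282 VA.
Step 10 — Power factor: PF = P/|S| = 0.9999 (lagging).

(a) P = 0.9281 W  (b) Q = 0.01352 VAR  (c) S = 0.9282 VA  (d) PF = 0.9999 (lagging)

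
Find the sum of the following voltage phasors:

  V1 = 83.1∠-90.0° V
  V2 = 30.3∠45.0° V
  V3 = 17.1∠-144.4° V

Step 1 — Convert each phasor to rectangular form:
  V1 = 83.1·(cos(-90.0°) + j·sin(-90.0°)) = 0 - j83.1 V
  V2 = 30.3·(cos(45.0°) + j·sin(45.0°)) = 21.43 + j21.43 V
  V3 = 17.1·(cos(-144.4°) + j·sin(-144.4°)) = -13.9 - j9.954 V
Step 2 — Sum components: V_total = 7.521 - j71.63 V.
Step 3 — Convert to polar: |V_total| = 72.02 V, ∠V_total = -84.0°.

V_total = 72.02∠-84.0° V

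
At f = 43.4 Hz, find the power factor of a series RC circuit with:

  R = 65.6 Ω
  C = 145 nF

Step 1 — Angular frequency: ω = 2π·f = 2π·43.4 = 272.7 rad/s.
Step 2 — Component impedances:
  R: Z = R = 65.6 Ω
  C: Z = 1/(jωC) = -j/(ω·C) = 0 - j2.529e+04 Ω
Step 3 — Series combination: Z_total = R + C = 65.6 - j2.529e+04 Ω = 2.529e+04∠-89.9° Ω.
Step 4 — Power factor: PF = cos(φ) = Re(Z)/|Z| = 65.6/2.529e+04 = 0.002594.
Step 5 — Type: Im(Z) = -2.529e+04 ⇒ leading (phase φ = -89.9°).

PF = 0.002594 (leading, φ = -89.9°)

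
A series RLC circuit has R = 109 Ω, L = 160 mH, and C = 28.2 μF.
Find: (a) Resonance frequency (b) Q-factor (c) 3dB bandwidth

Step 1 — Resonance condition Im(Z)=0 gives ω₀ = 1/√(LC).
Step 2 — ω₀ = 1/√(0.16·2.82e-05) = 470.8 rad/s.
Step 3 — f₀ = ω₀/(2π) = 74.93 Hz.
Step 4 — Series Q: Q = ω₀L/R = 470.8·0.16/109 = 0.691.
Step 5 — 3dB bandwidth: Δω = ω₀/Q = 681.2 rad/s; BW = Δω/(2π) = 108.4 Hz.

(a) f₀ = 74.93 Hz  (b) Q = 0.691  (c) BW = 108.4 Hz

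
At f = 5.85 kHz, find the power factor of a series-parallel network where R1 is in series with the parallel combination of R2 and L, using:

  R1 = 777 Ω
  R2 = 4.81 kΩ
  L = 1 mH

Step 1 — Angular frequency: ω = 2π·f = 2π·5850 = 3.676e+04 rad/s.
Step 2 — Component impedances:
  R1: Z = R = 777 Ω
  R2: Z = R = 4810 Ω
  L: Z = jωL = j·3.676e+04·0.001 = 0 + j36.76 Ω
Step 3 — Parallel branch: R2 || L = 1/(1/R2 + 1/L) = 0.2809 + j36.75 Ω.
Step 4 — Series with R1: Z_total = R1 + (R2 || L) = 777.3 + j36.75 Ω = 778.1∠2.7° Ω.
Step 5 — Power factor: PF = cos(φ) = Re(Z)/|Z| = 777.28/778.15 = 0.9989.
Step 6 — Type: Im(Z) = 36.75 ⇒ lagging (phase φ = 2.7°).

PF = 0.9989 (lagging, φ = 2.7°)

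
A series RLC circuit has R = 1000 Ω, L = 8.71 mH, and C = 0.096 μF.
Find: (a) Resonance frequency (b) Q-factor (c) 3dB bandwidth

Step 1 — Resonance: ω₀ = 1/√(LC) = 1/√(0.00871·9.6e-08) = 3.458e+04 rad/s.
Step 2 — f₀ = ω₀/(2π) = 5504 Hz.
Step 3 — Series Q: Q = ω₀L/R = 3.458e+04·0.00871/1000 = 0.3012.
Step 4 — Bandwidth: Δω = ω₀/Q = 1.148e+05 rad/s; BW = Δω/(2π) = 1.827e+04 Hz.

(a) f₀ = 5504 Hz  (b) Q = 0.3012  (c) BW = 1.827e+04 Hz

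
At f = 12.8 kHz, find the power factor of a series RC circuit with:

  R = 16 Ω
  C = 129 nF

Step 1 — Angular frequency: ω = 2π·f = 2π·1.28e+04 = 8.042e+04 rad/s.
Step 2 — Component impedances:
  R: Z = R = 16 Ω
  C: Z = 1/(jωC) = -j/(ω·C) = 0 - j96.39 Ω
Step 3 — Series combination: Z_total = R + C = 16 - j96.39 Ω = 97.71∠-80.6° Ω.
Step 4 — Power factor: PF = cos(φ) = Re(Z)/|Z| = 16/97.706 = 0.1638.
Step 5 — Type: Im(Z) = -96.39 ⇒ leading (phase φ = -80.6°).

PF = 0.1638 (leading, φ = -80.6°)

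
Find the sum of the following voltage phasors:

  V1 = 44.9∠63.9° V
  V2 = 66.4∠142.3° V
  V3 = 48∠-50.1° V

Step 1 — Convert each phasor to rectangular form:
  V1 = 44.9·(cos(63.9°) + j·sin(63.9°)) = 19.75 + j40.32 V
  V2 = 66.4·(cos(142.3°) + j·sin(142.3°)) = -52.54 + j40.61 V
  V3 = 48·(cos(-50.1°) + j·sin(-50.1°)) = 30.79 - j36.82 V
Step 2 — Sum components: V_total = -1.994 + j44.1 V.
Step 3 — Convert to polar: |V_total| = 44.15 V, ∠V_total = 92.6°.

V_total = 44.15∠92.6° V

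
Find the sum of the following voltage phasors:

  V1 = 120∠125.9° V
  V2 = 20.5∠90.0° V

Step 1 — Convert each phasor to rectangular form:
  V1 = 120·(cos(125.9°) + j·sin(125.9°)) = -70.36 + j97.2 V
  V2 = 20.5·(cos(90.0°) + j·sin(90.0°)) = 0 + j20.5 V
Step 2 — Sum components: V_total = -70.36 + j117.7 V.
Step 3 — Convert to polar: |V_total| = 137.1 V, ∠V_total = 120.9°.

V_total = 137.1∠120.9° V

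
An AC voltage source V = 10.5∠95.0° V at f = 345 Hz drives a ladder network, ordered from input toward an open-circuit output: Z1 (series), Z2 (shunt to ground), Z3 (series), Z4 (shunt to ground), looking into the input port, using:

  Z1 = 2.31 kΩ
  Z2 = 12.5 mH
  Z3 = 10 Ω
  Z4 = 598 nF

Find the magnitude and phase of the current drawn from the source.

Step 1 — Angular frequency: ω = 2π·f = 2π·345 = 2168 rad/s.
Step 2 — Component impedances:
  Z1: Z = R = 2310 Ω
  Z2: Z = jωL = j·2168·0.0125 = 0 + j27.1 Ω
  Z3: Z = R = 10 Ω
  Z4: Z = 1/(jωC) = -j/(ω·C) = 0 - j771.4 Ω
Step 3 — Ladder network (open output): work backward from the far end, alternating series and parallel combinations. Z_in = 2310 + j28.08 Ω = 2310∠0.7° Ω.
Step 4 — Source phasor: V = 10.5∠95.0° V = -0.9151 + j10.46 V.
Step 5 — Ohm's law: I = V / Z_total = (-0.9151 + j10.46) / (2310 + j28.08) = -0.0003411 + j0.004532 A.
Step 6 — Convert to polar: |I| = 0.004545 A, ∠I = 94.3°.

I = 0.004545∠94.3° A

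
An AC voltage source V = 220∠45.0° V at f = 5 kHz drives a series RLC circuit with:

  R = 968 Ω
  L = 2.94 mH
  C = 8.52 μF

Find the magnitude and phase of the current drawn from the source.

Step 1 — Angular frequency: ω = 2π·f = 2π·5000 = 3.142e+04 rad/s.
Step 2 — Component impedances:
  R: Z = R = 968 Ω
  L: Z = jωL = j·3.142e+04·0.00294 = 0 + j92.36 Ω
  C: Z = 1/(jωC) = -j/(ω·C) = 0 - j3.736 Ω
Step 3 — Series combination: Z_total = R + L + C = 968 + j88.63 Ω = 972∠5.2° Ω.
Step 4 — Source phasor: V = 220∠45.0° V = 155.6 + j155.6 V.
Step 5 — Ohm's law: I = V / Z_total = (155.6 + j155.6) / (968 + j88.63) = 0.174 + j0.1448 A.
Step 6 — Convert to polar: |I| = 0.2263 A, ∠I = 39.8°.

I = 0.2263∠39.8° A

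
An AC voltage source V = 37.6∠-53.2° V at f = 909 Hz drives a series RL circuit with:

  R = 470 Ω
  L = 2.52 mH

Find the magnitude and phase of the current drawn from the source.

Step 1 — Angular frequency: ω = 2π·f = 2π·909 = 5711 rad/s.
Step 2 — Component impedances:
  R: Z = R = 470 Ω
  L: Z = jωL = j·5711·0.00252 = 0 + j14.39 Ω
Step 3 — Series combination: Z_total = R + L = 470 + j14.39 Ω = 470.2∠1.8° Ω.
Step 4 — Source phasor: V = 37.6∠-53.2° V = 22.52 - j30.11 V.
Step 5 — Ohm's law: I = V / Z_total = (22.52 - j30.11) / (470 + j14.39) = 0.04592 - j0.06546 A.
Step 6 — Convert to polar: |I| = 0.07996 A, ∠I = -55.0°.

I = 0.07996∠-55.0° A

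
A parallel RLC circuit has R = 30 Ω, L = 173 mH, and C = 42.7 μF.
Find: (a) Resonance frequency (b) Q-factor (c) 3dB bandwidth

Step 1 — Resonance: ω₀ = 1/√(LC) = 1/√(0.173·4.27e-05) = 367.9 rad/s.
Step 2 — f₀ = ω₀/(2π) = 58.56 Hz.
Step 3 — Parallel Q: Q = R/(ω₀L) = 30/(367.9·0.173) = 0.4713.
Step 4 — Bandwidth: Δω = ω₀/Q = 780.6 rad/s; BW = Δω/(2π) = 124.2 Hz.

(a) f₀ = 58.56 Hz  (b) Q = 0.4713  (c) BW = 124.2 Hz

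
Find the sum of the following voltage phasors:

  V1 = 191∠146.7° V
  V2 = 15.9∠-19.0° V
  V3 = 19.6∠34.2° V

Step 1 — Convert each phasor to rectangular form:
  V1 = 191·(cos(146.7°) + j·sin(146.7°)) = -159.6 + j104.9 V
  V2 = 15.9·(cos(-19.0°) + j·sin(-19.0°)) = 15.03 - j5.177 V
  V3 = 19.6·(cos(34.2°) + j·sin(34.2°)) = 16.21 + j11.02 V
Step 2 — Sum components: V_total = -128.4 + j110.7 V.
Step 3 — Convert to polar: |V_total| = 169.5 V, ∠V_total = 139.2°.

V_total = 169.5∠139.2° V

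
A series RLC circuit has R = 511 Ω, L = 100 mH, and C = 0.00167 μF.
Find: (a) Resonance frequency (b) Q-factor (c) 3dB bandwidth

Step 1 — Resonance condition Im(Z)=0 gives ω₀ = 1/√(LC).
Step 2 — ω₀ = 1/√(0.1·1.67e-09) = 7.738e+04 rad/s.
Step 3 — f₀ = ω₀/(2π) = 1.232e+04 Hz.
Step 4 — Series Q: Q = ω₀L/R = 7.738e+04·0.1/511 = 15.14.
Step 5 — 3dB bandwidth: Δω = ω₀/Q = 5110 rad/s; BW = Δω/(2π) = 813.3 Hz.

(a) f₀ = 1.232e+04 Hz  (b) Q = 15.14  (c) BW = 813.3 Hz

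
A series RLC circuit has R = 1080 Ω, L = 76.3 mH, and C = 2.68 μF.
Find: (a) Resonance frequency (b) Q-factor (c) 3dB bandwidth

Step 1 — Resonance condition Im(Z)=0 gives ω₀ = 1/√(LC).
Step 2 — ω₀ = 1/√(0.0763·2.68e-06) = 2211 rad/s.
Step 3 — f₀ = ω₀/(2π) = 352 Hz.
Step 4 — Series Q: Q = ω₀L/R = 2211·0.0763/1080 = 0.1562.
Step 5 — 3dB bandwidth: Δω = ω₀/Q = 1.415e+04 rad/s; BW = Δω/(2π) = 2253 Hz.

(a) f₀ = 352 Hz  (b) Q = 0.1562  (c) BW = 2253 Hz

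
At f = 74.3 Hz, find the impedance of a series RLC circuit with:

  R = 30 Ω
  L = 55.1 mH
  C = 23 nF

Step 1 — Angular frequency: ω = 2π·f = 2π·74.3 = 466.8 rad/s.
Step 2 — Component impedances:
  R: Z = R = 30 Ω
  L: Z = jωL = j·466.8·0.0551 = 0 + j25.72 Ω
  C: Z = 1/(jωC) = -j/(ω·C) = 0 - j9.313e+04 Ω
Step 3 — Series combination: Z_total = R + L + C = 30 - j9.311e+04 Ω = 9.311e+04∠-90.0° Ω.

Z = 30 - j9.311e+04 Ω = 9.311e+04∠-90.0° Ω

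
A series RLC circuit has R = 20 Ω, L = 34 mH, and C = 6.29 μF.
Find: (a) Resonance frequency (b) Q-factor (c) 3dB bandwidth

Step 1 — Resonance: ω₀ = 1/√(LC) = 1/√(0.034·6.29e-06) = 2162 rad/s.
Step 2 — f₀ = ω₀/(2π) = 344.2 Hz.
Step 3 — Series Q: Q = ω₀L/R = 2162·0.034/20 = 3.676.
Step 4 — Bandwidth: Δω = ω₀/Q = 588.2 rad/s; BW = Δω/(2π) = 93.62 Hz.

(a) f₀ = 344.2 Hz  (b) Q = 3.676  (c) BW = 93.62 Hz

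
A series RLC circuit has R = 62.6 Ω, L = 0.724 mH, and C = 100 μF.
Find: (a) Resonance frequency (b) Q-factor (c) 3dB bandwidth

Step 1 — Resonance: ω₀ = 1/√(LC) = 1/√(0.000724·0.0001) = 3716 rad/s.
Step 2 — f₀ = ω₀/(2π) = 591.5 Hz.
Step 3 — Series Q: Q = ω₀L/R = 3716·0.000724/62.6 = 0.04298.
Step 4 — Bandwidth: Δω = ω₀/Q = 8.646e+04 rad/s; BW = Δω/(2π) = 1.376e+04 Hz.

(a) f₀ = 591.5 Hz  (b) Q = 0.04298  (c) BW = 1.376e+04 Hz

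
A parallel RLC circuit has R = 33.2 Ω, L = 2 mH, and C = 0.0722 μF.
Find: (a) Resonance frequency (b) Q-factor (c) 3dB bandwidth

Step 1 — Resonance: ω₀ = 1/√(LC) = 1/√(0.002·7.22e-08) = 8.322e+04 rad/s.
Step 2 — f₀ = ω₀/(2π) = 1.324e+04 Hz.
Step 3 — Parallel Q: Q = R/(ω₀L) = 33.2/(8.322e+04·0.002) = 0.1995.
Step 4 — Bandwidth: Δω = ω₀/Q = 4.172e+05 rad/s; BW = Δω/(2π) = 6.64e+04 Hz.

(a) f₀ = 1.324e+04 Hz  (b) Q = 0.1995  (c) BW = 6.64e+04 Hz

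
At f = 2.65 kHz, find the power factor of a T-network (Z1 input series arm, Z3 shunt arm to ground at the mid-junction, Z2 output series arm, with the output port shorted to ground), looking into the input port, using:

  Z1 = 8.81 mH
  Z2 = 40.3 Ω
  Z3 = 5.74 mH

Step 1 — Angular frequency: ω = 2π·f = 2π·2650 = 1.665e+04 rad/s.
Step 2 — Component impedances:
  Z1: Z = jωL = j·1.665e+04·0.00881 = 0 + j146.7 Ω
  Z2: Z = R = 40.3 Ω
  Z3: Z = jωL = j·1.665e+04·0.00574 = 0 + j95.57 Ω
Step 3 — With the output port shorted to ground, the output series arm Z2 runs from the junction to ground; the shunt arm Z3 also runs from the junction to ground. They appear in parallel: Z3 || Z2 = 34.22 + j14.43 Ω.
Step 4 — Series with input arm Z1: Z_in = Z1 + (Z3 || Z2) = 34.22 + j161.1 Ω = 164.7∠78.0° Ω.
Step 5 — Power factor: PF = cos(φ) = Re(Z)/|Z| = 34.216/164.71 = 0.2077.
Step 6 — Type: Im(Z) = 161.1 ⇒ lagging (phase φ = 78.0°).

PF = 0.2077 (lagging, φ = 78.0°)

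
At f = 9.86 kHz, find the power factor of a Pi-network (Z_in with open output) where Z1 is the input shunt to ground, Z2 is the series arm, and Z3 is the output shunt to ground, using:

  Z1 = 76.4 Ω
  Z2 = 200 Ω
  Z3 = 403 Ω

Step 1 — Angular frequency: ω = 2π·f = 2π·9860 = 6.195e+04 rad/s.
Step 2 — Component impedances:
  Z1: Z = R = 76.4 Ω
  Z2: Z = R = 200 Ω
  Z3: Z = R = 403 Ω
Step 3 — With open output, the series arm Z2 and the output shunt Z3 appear in series to ground: Z2 + Z3 = 603 Ω.
Step 4 — Parallel with input shunt Z1: Z_in = Z1 || (Z2 + Z3) = 67.81 Ω = 67.81∠0.0° Ω.
Step 5 — Power factor: PF = cos(φ) = Re(Z)/|Z| = 67.81/67.81 = 1.
Step 6 — Type: Im(Z) = 0 ⇒ unity (phase φ = 0.0°).

PF = 1 (unity, φ = 0.0°)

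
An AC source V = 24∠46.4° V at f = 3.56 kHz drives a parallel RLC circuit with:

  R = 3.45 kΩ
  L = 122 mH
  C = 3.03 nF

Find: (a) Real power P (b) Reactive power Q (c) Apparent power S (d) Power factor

Step 1 — Angular frequency: ω = 2π·f = 2π·3560 = 2.237e+04 rad/s.
Step 2 — Component impedances:
  R: Z = R = 3450 Ω
  L: Z = jωL = j·2.237e+04·0.122 = 0 + j2729 Ω
  C: Z = 1/(jωC) = -j/(ω·C) = 0 - j1.475e+04 Ω
Step 3 — Parallel combination: 1/Z_total = 1/R + 1/L + 1/C; Z_total = 1673 + j1724 Ω = 2403∠45.9° Ω.
Step 4 — Source phasor: V = 24∠46.4° V = 16.55 + j17.38 V.
Step 5 — Current: I = V / Z = 0.009988 + j9.446e-05 A = 0.009989∠0.5° A.
Step 6 — Complex power: S = V·I* = 0.167 + j0.172 VA.
Step 7 — Real power: P = Re(S) = 0.167 W.
Step 8 — Reactive power: Q = Im(S) = 0.172 VAR.
Step 9 — Apparent power: |S| = 0.2397 VA.
Step 10 — Power factor: PF = P/|S| = 0.6964 (lagging).

(a) P = 0.167 W  (b) Q = 0.172 VAR  (c) S = 0.2397 VA  (d) PF = 0.6964 (lagging)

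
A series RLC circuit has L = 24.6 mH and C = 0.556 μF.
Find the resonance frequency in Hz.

Step 1 — Resonance condition Im(Z)=0 gives ω₀ = 1/√(LC).
Step 2 — ω₀ = 1/√(0.0246·5.56e-07) = 8551 rad/s.
Step 3 — f₀ = ω₀/(2π) = 1361 Hz.

f₀ = 1361 Hz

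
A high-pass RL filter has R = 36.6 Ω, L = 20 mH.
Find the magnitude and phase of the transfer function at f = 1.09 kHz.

Step 1 — Angular frequency: ω = 2π·1090 = 6849 rad/s.
Step 2 — Transfer function: H(jω) = jωL/(R + jωL).
Step 3 — Numerator jωL = j·137; denominator R + jωL = 36.6 + j137.
Step 4 — H = 0.9334 + j0.2494.
Step 5 — Magnitude: |H| = 0.9661 (-0.3 dB); phase: φ = 15.0°.

|H| = 0.9661 (-0.3 dB), φ = 15.0°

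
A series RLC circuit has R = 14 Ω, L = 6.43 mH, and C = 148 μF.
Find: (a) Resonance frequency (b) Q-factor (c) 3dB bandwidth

Step 1 — Resonance: ω₀ = 1/√(LC) = 1/√(0.00643·0.000148) = 1025 rad/s.
Step 2 — f₀ = ω₀/(2π) = 163.1 Hz.
Step 3 — Series Q: Q = ω₀L/R = 1025·0.00643/14 = 0.4708.
Step 4 — Bandwidth: Δω = ω₀/Q = 2177 rad/s; BW = Δω/(2π) = 346.5 Hz.

(a) f₀ = 163.1 Hz  (b) Q = 0.4708  (c) BW = 346.5 Hz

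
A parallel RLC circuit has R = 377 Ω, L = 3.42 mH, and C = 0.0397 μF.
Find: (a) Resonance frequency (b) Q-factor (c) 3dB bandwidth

Step 1 — Resonance: ω₀ = 1/√(LC) = 1/√(0.00342·3.97e-08) = 8.582e+04 rad/s.
Step 2 — f₀ = ω₀/(2π) = 1.366e+04 Hz.
Step 3 — Parallel Q: Q = R/(ω₀L) = 377/(8.582e+04·0.00342) = 1.284.
Step 4 — Bandwidth: Δω = ω₀/Q = 6.681e+04 rad/s; BW = Δω/(2π) = 1.063e+04 Hz.

(a) f₀ = 1.366e+04 Hz  (b) Q = 1.284  (c) BW = 1.063e+04 Hz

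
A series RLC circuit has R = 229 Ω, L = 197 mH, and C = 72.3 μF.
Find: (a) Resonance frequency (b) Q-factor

Step 1 — Resonance condition Im(Z)=0 gives ω₀ = 1/√(LC).
Step 2 — ω₀ = 1/√(0.197·7.23e-05) = 265 rad/s.
Step 3 — f₀ = ω₀/(2π) = 42.17 Hz.
Step 4 — Series Q: Q = ω₀L/R = 265·0.197/229 = 0.2279.

(a) f₀ = 42.17 Hz  (b) Q = 0.2279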